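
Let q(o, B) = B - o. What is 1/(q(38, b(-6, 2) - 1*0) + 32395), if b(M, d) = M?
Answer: 1/32351 ≈ 3.0911e-5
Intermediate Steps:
1/(q(38, b(-6, 2) - 1*0) + 32395) = 1/(((-6 - 1*0) - 1*38) + 32395) = 1/(((-6 + 0) - 38) + 32395) = 1/((-6 - 38) + 32395) = 1/(-44 + 32395) = 1/32351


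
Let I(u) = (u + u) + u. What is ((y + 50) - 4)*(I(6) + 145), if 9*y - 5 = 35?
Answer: 74002/9 ≈ 8222.4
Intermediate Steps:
I(u) = 3*u (I(u) = 2*u + u = 3*u)
y = 40/9 (y = 5/9 + (1/9)*35 = 5/9 + 35/9 = 40/9 ≈ 4.4444)
((y + 50) - 4)*(I(6) + 145) = ((40/9 + 50) - 4)*(3*6 + 145) = (490/9 - 4)*(18 + 145) = (454/9)*163 = 74002/9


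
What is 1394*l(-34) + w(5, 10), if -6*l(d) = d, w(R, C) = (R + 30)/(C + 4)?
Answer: 47411/6 ≈ 7901.8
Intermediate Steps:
w(R, C) = (30 + R)/(4 + C)
l(d) = -d/6
1394*l(-34) + w(5, 10) = 1394*(-⅙*(-34)) + (30 + 5)/(4 + 10) = 1394*(17/3) + 35/14 = 23698/3 + (1/14)*35 = 23698/3 + 5/2 = 47411/6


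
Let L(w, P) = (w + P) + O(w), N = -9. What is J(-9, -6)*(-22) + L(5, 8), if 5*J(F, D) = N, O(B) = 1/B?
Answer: 264/5 ≈ 52.800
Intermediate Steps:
J(F, D) = -9/5 (J(F, D) = (1/5)*(-9) = -9/5)
L(w, P) = P + w + 1/w (L(w, P) = (w + P) + 1/w = (P + w) + 1/w = P + w + 1/w)
J(-9, -6)*(-22) + L(5, 8) = -9/5*(-22) + (8 + 5 + 1/5) = 198/5 + (8 + 5 + 1/5) = 198/5 + 66/5 = 264/5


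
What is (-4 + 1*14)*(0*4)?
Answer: 0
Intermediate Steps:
(-4 + 1*14)*(0*4) = (-4 + 14)*0 = 10*0 = 0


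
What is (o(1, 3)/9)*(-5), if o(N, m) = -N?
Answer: 5/9 ≈ 0.55556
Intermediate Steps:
(o(1, 3)/9)*(-5) = (-1*1/9)*(-5) = -1*⅑*(-5) = -⅑*(-5) = 5/9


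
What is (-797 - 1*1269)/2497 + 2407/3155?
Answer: -507951/7878035 ≈ -0.064477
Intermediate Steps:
(-797 - 1*1269)/2497 + 2407/3155 = (-797 - 1269)*(1/2497) + 2407*(1/3155) = -2066*1/2497 + 2407/3155 = -2066/2497 + 2407/3155 = -507951/7878035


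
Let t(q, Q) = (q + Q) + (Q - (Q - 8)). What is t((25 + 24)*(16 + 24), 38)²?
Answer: 4024036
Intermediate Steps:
t(q, Q) = 8 + Q + q (t(q, Q) = (Q + q) + (Q - (-8 + Q)) = (Q + q) + (Q + (8 - Q)) = (Q + q) + 8 = 8 + Q + q)
t((25 + 24)*(16 + 24), 38)² = (8 + 38 + (25 + 24)*(16 + 24))² = (8 + 38 + 49*40)² = (8 + 38 + 1960)² = 2006² = 4024036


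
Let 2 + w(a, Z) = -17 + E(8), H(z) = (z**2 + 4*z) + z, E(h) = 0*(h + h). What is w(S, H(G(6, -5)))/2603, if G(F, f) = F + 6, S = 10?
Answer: -1/137 ≈ -0.0072993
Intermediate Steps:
E(h) = 0 (E(h) = 0*(2*h) = 0)
G(F, f) = 6 + F
H(z) = z**2 + 5*z
w(a, Z) = -19 (w(a, Z) = -2 + (-17 + 0) = -2 - 17 = -19)
w(S, H(G(6, -5)))/2603 = -19/2603 = -19*1/2603 = -1/137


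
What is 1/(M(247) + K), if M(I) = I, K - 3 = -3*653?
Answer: -1/1709 ≈ -0.00058514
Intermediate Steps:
K = -1956 (K = 3 - 3*653 = 3 - 1959 = -1956)
1/(M(247) + K) = 1/(247 - 1956) = 1/(-1709) = -1/1709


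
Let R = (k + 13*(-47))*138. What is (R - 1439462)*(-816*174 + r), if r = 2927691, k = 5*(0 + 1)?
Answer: -4242882474630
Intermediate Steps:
k = 5 (k = 5*1 = 5)
R = -83628 (R = (5 + 13*(-47))*138 = (5 - 611)*138 = -606*138 = -83628)
(R - 1439462)*(-816*174 + r) = (-83628 - 1439462)*(-816*174 + 2927691) = -1523090*(-141984 + 2927691) = -1523090*2785707 = -4242882474630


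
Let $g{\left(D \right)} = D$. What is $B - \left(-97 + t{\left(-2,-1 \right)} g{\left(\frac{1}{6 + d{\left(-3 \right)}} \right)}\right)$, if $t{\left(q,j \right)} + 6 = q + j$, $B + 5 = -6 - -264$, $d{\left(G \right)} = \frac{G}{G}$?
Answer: $\frac{2459}{7} \approx 351.29$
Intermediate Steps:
$d{\left(G \right)} = 1$
$B = 253$ ($B = -5 - -258 = -5 + \left(-6 + 264\right) = -5 + 258 = 253$)
$t{\left(q,j \right)} = -6 + j + q$ ($t{\left(q,j \right)} = -6 + \left(q + j\right) = -6 + \left(j + q\right) = -6 + j + q$)
$B - \left(-97 + t{\left(-2,-1 \right)} g{\left(\frac{1}{6 + d{\left(-3 \right)}} \right)}\right) = 253 - \left(-97 + \frac{-6 - 1 - 2}{6 + 1}\right) = 253 - \left(-97 - \frac{9}{7}\right) = 253 - - \frac{688}{7} = 253 + \frac{688}{7} = \frac{2459}{7}$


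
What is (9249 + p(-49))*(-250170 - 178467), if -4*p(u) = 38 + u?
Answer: -15862569459/4 ≈ -3.9656e+9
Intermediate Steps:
p(u) = -19/2 - u/4 (p(u) = -(38 + u)/4 = -19/2 - u/4)
(9249 + p(-49))*(-250170 - 178467) = (9249 + (-19/2 - 1/4*(-49)))*(-250170 - 178467) = (9249 + (-19/2 + 49/4))*(-428637) = (9249 + 11/4)*(-428637) = (37007/4)*(-428637) = -15862569459/4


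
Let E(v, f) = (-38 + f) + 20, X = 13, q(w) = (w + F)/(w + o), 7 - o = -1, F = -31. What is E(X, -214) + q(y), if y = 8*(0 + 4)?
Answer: -9279/40 ≈ -231.98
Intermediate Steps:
o = 8 (o = 7 - 1*(-1) = 7 + 1 = 8)
y = 32 (y = 8*4 = 32)
q(w) = (-31 + w)/(8 + w) (q(w) = (w - 31)/(w + 8) = (-31 + w)/(8 + w))
E(v, f) = -18 + f
E(X, -214) + q(y) = (-18 - 214) + (-31 + 32)/(8 + 32) = -232 + 1/40 = -9279/40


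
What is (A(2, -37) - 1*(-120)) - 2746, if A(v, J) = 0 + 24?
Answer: -2602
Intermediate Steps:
A(v, J) = 24
(A(2, -37) - 1*(-120)) - 2746 = (24 - 1*(-120)) - 2746 = (24 + 120) - 2746 = 144 - 2746 = -2602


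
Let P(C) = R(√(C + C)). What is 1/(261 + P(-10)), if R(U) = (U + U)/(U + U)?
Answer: 1/262 ≈ 0.0038168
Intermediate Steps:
R(U) = 1 (R(U) = (2*U)/((2*U)) = (2*U)*(1/(2*U)) = 1)
P(C) = 1
1/(261 + P(-10)) = 1/(261 + 1) = 1/262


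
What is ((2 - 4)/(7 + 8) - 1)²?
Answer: 289/225 ≈ 1.2844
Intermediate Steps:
((2 - 4)/(7 + 8) - 1)² = (-2/15 - 1)² = (-17/15)² = 289/225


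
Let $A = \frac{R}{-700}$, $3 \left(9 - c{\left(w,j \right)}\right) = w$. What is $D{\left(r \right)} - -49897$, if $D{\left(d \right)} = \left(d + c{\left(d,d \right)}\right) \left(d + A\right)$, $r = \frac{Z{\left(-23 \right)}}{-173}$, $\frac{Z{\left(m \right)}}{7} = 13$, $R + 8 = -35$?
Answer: $\frac{3135818801671}{62850900} \approx 49893.0$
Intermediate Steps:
$R = -43$ ($R = -8 - 35 = -43$)
$c{\left(w,j \right)} = 9 - \frac{w}{3}$
$Z{\left(m \right)} = 91$ ($Z{\left(m \right)} = 7 \cdot 13 = 91$)
$A = \frac{43}{700}$ ($A = - \frac{43}{-700} = \left(-43\right) \left(- \frac{1}{700}\right) = \frac{43}{700} \approx 0.061429$)
$r = - \frac{91}{173}$ ($r = \frac{91}{-173} = 91 \left(- \frac{1}{173}\right) = - \frac{91}{173} \approx -0.52601$)
$D{\left(d \right)} = \left(9 + \frac{2 d}{3}\right) \left(\frac{43}{700} + d\right)$ ($D{\left(d \right)} = \left(d - \left(-9 + \frac{d}{3}\right)\right) \left(d + \frac{43}{700}\right) = \left(9 + \frac{2 d}{3}\right) \left(\frac{43}{700} + d\right)$)
$D{\left(r \right)} - -49897 = \left(\frac{387}{700} + \frac{2 \left(- \frac{91}{173}\right)^{2}}{3} + \frac{9493}{1050} \left(- \frac{91}{173}\right)\right) - -49897 = \left(\frac{387}{700} + \frac{2}{3} \cdot \frac{8281}{29929} - \frac{123409}{25950}\right) + 49897 = \left(\frac{387}{700} + \frac{16562}{89787} - \frac{123409}{25950}\right) + 49897 = - \frac{252555629}{62850900} + 49897 = \frac{3135818801671}{62850900}$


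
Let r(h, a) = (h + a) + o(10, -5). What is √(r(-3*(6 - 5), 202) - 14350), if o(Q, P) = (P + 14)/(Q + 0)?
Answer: I*√1415010/10 ≈ 118.95*I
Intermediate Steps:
o(Q, P) = (14 + P)/Q
r(h, a) = 9/10 + a + h (r(h, a) = (h + a) + (14 - 5)/10 = (a + h) + (⅒)*9 = (a + h) + 9/10 = 9/10 + a + h)
√(r(-3*(6 - 5), 202) - 14350) = √((9/10 + 202 - 3*(6 - 5)) - 14350) = √((9/10 + 202 - 3*1) - 14350) = √((9/10 + 202 - 3) - 14350) = √(1999/10 - 14350) = √(-141501/10) = I*√1415010/10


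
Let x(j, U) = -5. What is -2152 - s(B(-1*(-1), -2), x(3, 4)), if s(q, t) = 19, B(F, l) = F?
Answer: -2171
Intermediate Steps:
-2152 - s(B(-1*(-1), -2), x(3, 4)) = -2152 - 1*19 = -2152 - 19 = -2171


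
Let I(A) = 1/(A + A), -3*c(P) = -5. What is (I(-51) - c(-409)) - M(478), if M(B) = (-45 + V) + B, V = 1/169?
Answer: -2497685/5746 ≈ -434.68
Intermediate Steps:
V = 1/169 ≈ 0.0059172
c(P) = 5/3 (c(P) = -⅓*(-5) = 5/3)
I(A) = 1/(2*A)
M(B) = -7604/169 + B (M(B) = (-45 + 1/169) + B = -7604/169 + B)
(I(-51) - c(-409)) - M(478) = ((½)/(-51) - 1*5/3) - (-7604/169 + 478) = ((½)*(-1/51) - 5/3) - 1*73178/169 = (-1/102 - 5/3) - 73178/169 = -57/34 - 73178/169 = -2497685/5746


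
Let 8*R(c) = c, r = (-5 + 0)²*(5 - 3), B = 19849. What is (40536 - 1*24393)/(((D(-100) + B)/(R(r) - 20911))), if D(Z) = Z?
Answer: -449953839/26332 ≈ -17088.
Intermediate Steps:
r = 50 (r = (-5)²*2 = 25*2 = 50)
R(c) = c/8
(40536 - 1*24393)/(((D(-100) + B)/(R(r) - 20911))) = (40536 - 1*24393)/(((-100 + 19849)/((⅛)*50 - 20911))) = (40536 - 24393)/((19749/(25/4 - 20911))) = 16143/((19749/(-83619/4))) = 16143/((19749*(-4/83619))) = 16143/(-26332/27873) = 16143*(-27873/26332) = -449953839/26332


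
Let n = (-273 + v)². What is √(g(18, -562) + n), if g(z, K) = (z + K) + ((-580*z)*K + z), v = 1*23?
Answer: 3*√658806 ≈ 2435.0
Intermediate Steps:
v = 23
g(z, K) = K + 2*z - 580*K*z (g(z, K) = (K + z) + (-580*K*z + z) = (K + z) + (z - 580*K*z) = K + 2*z - 580*K*z)
n = 62500 (n = (-273 + 23)² = (-250)² = 62500)
√(g(18, -562) + n) = √((-562 + 2*18 - 580*(-562)*18) + 62500) = √((-562 + 36 + 5867280) + 62500) = √(5866754 + 62500) = √5929254 = 3*√658806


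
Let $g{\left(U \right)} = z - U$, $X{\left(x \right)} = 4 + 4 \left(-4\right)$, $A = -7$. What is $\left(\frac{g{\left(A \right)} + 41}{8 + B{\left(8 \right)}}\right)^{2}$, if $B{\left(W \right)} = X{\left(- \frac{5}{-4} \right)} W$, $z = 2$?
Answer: $\frac{625}{1936} \approx 0.32283$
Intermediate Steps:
$X{\left(x \right)} = -12$ ($X{\left(x \right)} = 4 - 16 = -12$)
$B{\left(W \right)} = - 12 W$
$g{\left(U \right)} = 2 - U$
$\left(\frac{g{\left(A \right)} + 41}{8 + B{\left(8 \right)}}\right)^{2} = \left(\frac{\left(2 - -7\right) + 41}{8 - 96}\right)^{2} = \left(\frac{\left(2 + 7\right) + 41}{8 - 96}\right)^{2} = \left(\frac{9 + 41}{-88}\right)^{2} = \left(50 \left(- \frac{1}{88}\right)\right)^{2} = \left(- \frac{25}{44}\right)^{2} = \frac{625}{1936}$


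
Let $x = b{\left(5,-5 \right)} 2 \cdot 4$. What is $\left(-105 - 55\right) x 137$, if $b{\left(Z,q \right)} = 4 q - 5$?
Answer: $4384000$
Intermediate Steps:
$b{\left(Z,q \right)} = -5 + 4 q$
$x = -200$ ($x = \left(-5 + 4 \left(-5\right)\right) 2 \cdot 4 = \left(-5 - 20\right) 2 \cdot 4 = \left(-25\right) 2 \cdot 4 = \left(-50\right) 4 = -200$)
$\left(-105 - 55\right) x 137 = \left(-105 - 55\right) \left(-200\right) 137 = \left(-160\right) \left(-200\right) 137 = 32000 \cdot 137 = 4384000$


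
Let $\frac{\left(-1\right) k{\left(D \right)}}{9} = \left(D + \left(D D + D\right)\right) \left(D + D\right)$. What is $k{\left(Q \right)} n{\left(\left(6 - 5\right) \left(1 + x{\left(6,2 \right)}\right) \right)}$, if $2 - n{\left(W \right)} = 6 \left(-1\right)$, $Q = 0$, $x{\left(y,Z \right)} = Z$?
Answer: $0$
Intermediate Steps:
$n{\left(W \right)} = 8$ ($n{\left(W \right)} = 2 - 6 \left(-1\right) = 2 - -6 = 2 + 6 = 8$)
$k{\left(D \right)} = - 18 D \left(D^{2} + 2 D\right)$ ($k{\left(D \right)} = - 9 \left(D + \left(D D + D\right)\right) \left(D + D\right) = - 9 \left(D + \left(D^{2} + D\right)\right) 2 D = - 9 \left(D + \left(D + D^{2}\right)\right) 2 D = - 9 \left(D^{2} + 2 D\right) 2 D = - 9 \cdot 2 D \left(D^{2} + 2 D\right) = - 18 D \left(D^{2} + 2 D\right)$)
$k{\left(Q \right)} n{\left(\left(6 - 5\right) \left(1 + x{\left(6,2 \right)}\right) \right)} = 18 \cdot 0^{2} \left(-2 - 0\right) 8 = 18 \cdot 0 \left(-2 + 0\right) 8 = 18 \cdot 0 \left(-2\right) 8 = 0 \cdot 8 = 0$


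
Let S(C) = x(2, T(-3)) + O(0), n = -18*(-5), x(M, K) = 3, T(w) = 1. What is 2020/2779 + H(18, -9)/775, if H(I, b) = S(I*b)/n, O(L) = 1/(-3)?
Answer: 211353616/290752875 ≈ 0.72692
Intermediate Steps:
O(L) = -⅓
n = 90
S(C) = 8/3 (S(C) = 3 - ⅓ = 8/3)
H(I, b) = 4/135 (H(I, b) = (8/3)/90 = (8/3)*(1/90) = 4/135)
2020/2779 + H(18, -9)/775 = 2020/2779 + (4/135)/775 = 2020*(1/2779) + (4/135)*(1/775) = 2020/2779 + 4/104625 = 211353616/290752875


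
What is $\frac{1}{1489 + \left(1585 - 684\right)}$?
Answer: $\frac{1}{2390} \approx 0.00041841$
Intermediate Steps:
$\frac{1}{1489 + \left(1585 - 684\right)} = \frac{1}{1489 + 901} = \frac{1}{2390}$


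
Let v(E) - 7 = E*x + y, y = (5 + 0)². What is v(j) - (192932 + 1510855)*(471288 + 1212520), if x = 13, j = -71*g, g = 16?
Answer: -2868850195632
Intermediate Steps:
y = 25 (y = 5² = 25)
j = -1136 (j = -71*16 = -1136)
v(E) = 32 + 13*E (v(E) = 7 + (E*13 + 25) = 7 + (13*E + 25) = 7 + (25 + 13*E) = 32 + 13*E)
v(j) - (192932 + 1510855)*(471288 + 1212520) = (32 + 13*(-1136)) - (192932 + 1510855)*(471288 + 1212520) = (32 - 14768) - 1703787*1683808 = -14736 - 1*2868850180896 = -14736 - 2868850180896 = -2868850195632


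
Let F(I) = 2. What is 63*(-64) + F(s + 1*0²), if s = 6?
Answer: -4030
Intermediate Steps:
63*(-64) + F(s + 1*0²) = 63*(-64) + 2 = -4032 + 2 = -4030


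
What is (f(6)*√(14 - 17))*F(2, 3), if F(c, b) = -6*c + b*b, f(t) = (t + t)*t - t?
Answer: -198*I*√3 ≈ -342.95*I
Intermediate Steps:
f(t) = -t + 2*t² (f(t) = (2*t)*t - t = 2*t² - t = -t + 2*t²)
F(c, b) = b² - 6*c (F(c, b) = -6*c + b² = b² - 6*c)
(f(6)*√(14 - 17))*F(2, 3) = ((6*(-1 + 2*6))*√(14 - 17))*(3² - 6*2) = ((6*(-1 + 12))*√(-3))*(9 - 12) = ((6*11)*(I*√3))*(-3) = (66*(I*√3))*(-3) = (66*I*√3)*(-3) = -198*I*√3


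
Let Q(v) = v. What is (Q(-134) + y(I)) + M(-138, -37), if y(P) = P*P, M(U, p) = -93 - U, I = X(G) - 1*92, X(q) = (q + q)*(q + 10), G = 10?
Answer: 94775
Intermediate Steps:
X(q) = 2*q*(10 + q) (X(q) = (2*q)*(10 + q) = 2*q*(10 + q))
I = 308 (I = 2*10*(10 + 10) - 1*92 = 2*10*20 - 92 = 400 - 92 = 308)
y(P) = P²
(Q(-134) + y(I)) + M(-138, -37) = (-134 + 308²) + (-93 - 1*(-138)) = (-134 + 94864) + (-93 + 138) = 94730 + 45 = 94775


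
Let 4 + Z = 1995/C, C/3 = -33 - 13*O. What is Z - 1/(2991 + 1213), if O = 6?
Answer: -4662347/466644 ≈ -9.9912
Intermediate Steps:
C = -333 (C = 3*(-33 - 13*6) = 3*(-33 - 78) = 3*(-111) = -333)
Z = -1109/111 (Z = -4 + 1995/(-333) = -4 + 1995*(-1/333) = -4 - 665/111 = -1109/111 ≈ -9.9910)
Z - 1/(2991 + 1213) = -1109/111 - 1/(2991 + 1213) = -1109/111 - 1/4204 = -4662347/466644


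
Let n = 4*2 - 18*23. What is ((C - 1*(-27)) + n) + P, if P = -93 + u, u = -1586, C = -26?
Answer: -2084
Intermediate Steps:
P = -1679 (P = -93 - 1586 = -1679)
n = -406 (n = 8 - 414 = -406)
((C - 1*(-27)) + n) + P = ((-26 - 1*(-27)) - 406) - 1679 = ((-26 + 27) - 406) - 1679 = (1 - 406) - 1679 = -405 - 1679 = -2084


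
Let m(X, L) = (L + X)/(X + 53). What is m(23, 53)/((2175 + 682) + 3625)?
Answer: 1/6482 ≈ 0.00015427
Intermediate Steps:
m(X, L) = (L + X)/(53 + X)
m(23, 53)/((2175 + 682) + 3625) = ((53 + 23)/(53 + 23))/((2175 + 682) + 3625) = (76/76)/(2857 + 3625) = ((1/76)*76)/6482 = 1*(1/6482) = 1/6482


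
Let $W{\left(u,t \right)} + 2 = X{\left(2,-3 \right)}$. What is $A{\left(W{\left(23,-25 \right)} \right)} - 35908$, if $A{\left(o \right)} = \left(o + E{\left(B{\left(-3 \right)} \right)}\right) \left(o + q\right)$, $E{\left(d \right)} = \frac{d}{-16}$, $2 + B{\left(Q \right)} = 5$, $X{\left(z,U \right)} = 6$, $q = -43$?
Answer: $- \frac{576907}{16} \approx -36057.0$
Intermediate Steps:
$W{\left(u,t \right)} = 4$ ($W{\left(u,t \right)} = -2 + 6 = 4$)
$B{\left(Q \right)} = 3$ ($B{\left(Q \right)} = -2 + 5 = 3$)
$E{\left(d \right)} = - \frac{d}{16}$ ($E{\left(d \right)} = d \left(- \frac{1}{16}\right) = - \frac{d}{16}$)
$A{\left(o \right)} = \left(-43 + o\right) \left(- \frac{3}{16} + o\right)$ ($A{\left(o \right)} = \left(o - \frac{3}{16}\right) \left(o - 43\right) = \left(o - \frac{3}{16}\right) \left(-43 + o\right) = \left(- \frac{3}{16} + o\right) \left(-43 + o\right) = \left(-43 + o\right) \left(- \frac{3}{16} + o\right)$)
$A{\left(W{\left(23,-25 \right)} \right)} - 35908 = \left(\frac{129}{16} + 4^{2} - \frac{691}{4}\right) - 35908 = \left(\frac{129}{16} + 16 - \frac{691}{4}\right) - 35908 = - \frac{2379}{16} - 35908 = - \frac{576907}{16}$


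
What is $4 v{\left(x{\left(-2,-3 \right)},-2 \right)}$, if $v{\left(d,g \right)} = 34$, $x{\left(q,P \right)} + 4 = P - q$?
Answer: $136$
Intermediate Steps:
$x{\left(q,P \right)} = -4 + P - q$ ($x{\left(q,P \right)} = -4 + \left(P - q\right) = -4 + P - q$)
$4 v{\left(x{\left(-2,-3 \right)},-2 \right)} = 4 \cdot 34 = 136$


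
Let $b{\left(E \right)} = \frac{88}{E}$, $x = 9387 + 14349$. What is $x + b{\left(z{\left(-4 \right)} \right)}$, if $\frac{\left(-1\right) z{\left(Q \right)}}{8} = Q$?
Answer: $\frac{94955}{4} \approx 23739.0$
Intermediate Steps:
$z{\left(Q \right)} = - 8 Q$
$x = 23736$
$x + b{\left(z{\left(-4 \right)} \right)} = 23736 + \frac{88}{\left(-8\right) \left(-4\right)} = 23736 + \frac{88}{32} = 23736 + 88 \cdot \frac{1}{32} = 23736 + \frac{11}{4} = \frac{94955}{4}$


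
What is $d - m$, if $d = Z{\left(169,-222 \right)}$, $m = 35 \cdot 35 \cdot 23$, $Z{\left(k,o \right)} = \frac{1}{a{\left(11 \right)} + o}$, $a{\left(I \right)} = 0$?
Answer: $- \frac{6254851}{222} \approx -28175.0$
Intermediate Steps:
$Z{\left(k,o \right)} = \frac{1}{o}$ ($Z{\left(k,o \right)} = \frac{1}{0 + o} = \frac{1}{o}$)
$m = 28175$ ($m = 1225 \cdot 23 = 28175$)
$d = - \frac{1}{222}$ ($d = \frac{1}{-222} = - \frac{1}{222} \approx -0.0045045$)
$d - m = - \frac{1}{222} - 28175 = - \frac{6254851}{222}$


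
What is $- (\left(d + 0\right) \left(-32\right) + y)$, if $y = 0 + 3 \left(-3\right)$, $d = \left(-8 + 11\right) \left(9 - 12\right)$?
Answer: $-279$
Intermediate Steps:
$d = -9$ ($d = 3 \left(-3\right) = -9$)
$y = -9$ ($y = 0 - 9 = -9$)
$- (\left(d + 0\right) \left(-32\right) + y) = - (\left(-9 + 0\right) \left(-32\right) - 9) = - (\left(-9\right) \left(-32\right) - 9) = - (288 - 9) = \left(-1\right) 279 = -279$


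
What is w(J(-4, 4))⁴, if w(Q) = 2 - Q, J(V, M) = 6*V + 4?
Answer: 234256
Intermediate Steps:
J(V, M) = 4 + 6*V
w(J(-4, 4))⁴ = (2 - (4 + 6*(-4)))⁴ = (2 - (4 - 24))⁴ = (2 - 1*(-20))⁴ = (2 + 20)⁴ = 22⁴ = 234256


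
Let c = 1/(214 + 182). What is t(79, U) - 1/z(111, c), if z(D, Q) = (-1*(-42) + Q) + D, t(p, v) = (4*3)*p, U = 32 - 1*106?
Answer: 57437976/60589 ≈ 947.99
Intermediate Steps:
U = -74 (U = 32 - 106 = -74)
t(p, v) = 12*p
c = 1/396 ≈ 0.0025253
z(D, Q) = 42 + D + Q (z(D, Q) = (42 + Q) + D = 42 + D + Q)
t(79, U) - 1/z(111, c) = 12*79 - 1/(42 + 111 + 1/396) = 948 - 1/60589/396 = 948 - 1*396/60589 = 948 - 396/60589 = 57437976/60589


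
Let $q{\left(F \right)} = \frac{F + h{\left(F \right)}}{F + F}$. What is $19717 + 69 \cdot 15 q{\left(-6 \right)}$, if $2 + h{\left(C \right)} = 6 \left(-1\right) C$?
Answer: $17302$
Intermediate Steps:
$h{\left(C \right)} = -2 - 6 C$ ($h{\left(C \right)} = -2 + 6 \left(-1\right) C = -2 - 6 C$)
$q{\left(F \right)} = \frac{-2 - 5 F}{2 F}$ ($q{\left(F \right)} = \frac{F - \left(2 + 6 F\right)}{F + F} = \frac{-2 - 5 F}{2 F}$)
$19717 + 69 \cdot 15 q{\left(-6 \right)} = 19717 + 69 \cdot 15 \left(- \frac{5}{2} - \frac{1}{-6}\right) = 19717 + 1035 \left(- \frac{5}{2} - - \frac{1}{6}\right) = 19717 + 1035 \left(- \frac{5}{2} + \frac{1}{6}\right) = 19717 + 1035 \left(- \frac{7}{3}\right) = 19717 - 2415 = 17302$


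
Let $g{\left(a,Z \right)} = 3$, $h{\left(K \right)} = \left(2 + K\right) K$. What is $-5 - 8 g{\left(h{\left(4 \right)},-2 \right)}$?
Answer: $-29$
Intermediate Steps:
$h{\left(K \right)} = K \left(2 + K\right)$
$-5 - 8 g{\left(h{\left(4 \right)},-2 \right)} = -5 - 24 = -29$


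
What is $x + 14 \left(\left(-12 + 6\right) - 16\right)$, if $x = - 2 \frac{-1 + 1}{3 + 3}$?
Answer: $-308$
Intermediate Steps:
$x = 0$ ($x = - 2 \cdot \frac{0}{6} = - 2 \cdot 0 \cdot \frac{1}{6} = \left(-2\right) 0 = 0$)
$x + 14 \left(\left(-12 + 6\right) - 16\right) = 0 + 14 \left(\left(-12 + 6\right) - 16\right) = 0 + 14 \left(-6 - 16\right) = 0 + 14 \left(-22\right) = 0 - 308 = -308$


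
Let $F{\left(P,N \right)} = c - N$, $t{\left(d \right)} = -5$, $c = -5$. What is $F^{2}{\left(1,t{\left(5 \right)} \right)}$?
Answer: $0$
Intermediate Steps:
$F{\left(P,N \right)} = -5 - N$
$F^{2}{\left(1,t{\left(5 \right)} \right)} = \left(-5 - -5\right)^{2} = \left(-5 + 5\right)^{2} = 0^{2} = 0$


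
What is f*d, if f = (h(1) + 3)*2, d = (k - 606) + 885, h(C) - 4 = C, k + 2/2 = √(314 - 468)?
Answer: 4448 + 16*I*√154 ≈ 4448.0 + 198.55*I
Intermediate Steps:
k = -1 + I*√154 (k = -1 + √(314 - 468) = -1 + √(-154) = -1 + I*√154 ≈ -1.0 + 12.41*I)
h(C) = 4 + C
d = 278 + I*√154 (d = ((-1 + I*√154) - 606) + 885 = (-607 + I*√154) + 885 = 278 + I*√154 ≈ 278.0 + 12.41*I)
f = 16 (f = ((4 + 1) + 3)*2 = (5 + 3)*2 = 8*2 = 16)
f*d = 16*(278 + I*√154) = 4448 + 16*I*√154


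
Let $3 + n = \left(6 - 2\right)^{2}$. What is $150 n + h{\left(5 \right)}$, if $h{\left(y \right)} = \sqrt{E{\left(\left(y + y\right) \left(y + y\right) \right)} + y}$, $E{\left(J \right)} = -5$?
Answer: $1950$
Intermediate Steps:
$n = 13$ ($n = -3 + \left(6 - 2\right)^{2} = -3 + 4^{2} = -3 + 16 = 13$)
$h{\left(y \right)} = \sqrt{-5 + y}$
$150 n + h{\left(5 \right)} = 150 \cdot 13 + \sqrt{-5 + 5} = 1950 + \sqrt{0} = 1950 + 0 = 1950$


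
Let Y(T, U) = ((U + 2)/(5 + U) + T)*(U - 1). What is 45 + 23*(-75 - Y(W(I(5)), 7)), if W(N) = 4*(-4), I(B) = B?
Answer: 849/2 ≈ 424.50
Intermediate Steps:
W(N) = -16
Y(T, U) = (-1 + U)*(T + (2 + U)/(5 + U)) (Y(T, U) = ((2 + U)/(5 + U) + T)*(-1 + U) = (T + (2 + U)/(5 + U))*(-1 + U) = (-1 + U)*(T + (2 + U)/(5 + U)))
45 + 23*(-75 - Y(W(I(5)), 7)) = 45 + 23*(-75 - (-2 + 7 + 7² - 5*(-16) - 16*7² + 4*(-16)*7)/(5 + 7)) = 45 + 23*(-75 - (-2 + 7 + 49 + 80 - 16*49 - 448)/12) = 45 + 23*(-75 - (-2 + 7 + 49 + 80 - 784 - 448)/12) = 45 + 23*(-75 - (-1098)/12) = 45 + 23*(-75 - 1*(-183/2)) = 45 + 23*(-75 + 183/2) = 45 + 23*(33/2) = 45 + 759/2 = 849/2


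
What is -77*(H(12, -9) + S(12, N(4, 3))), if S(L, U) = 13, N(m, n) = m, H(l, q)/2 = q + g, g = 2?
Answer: 77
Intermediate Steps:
H(l, q) = 4 + 2*q (H(l, q) = 2*(q + 2) = 2*(2 + q) = 4 + 2*q)
-77*(H(12, -9) + S(12, N(4, 3))) = -77*((4 + 2*(-9)) + 13) = -77*((4 - 18) + 13) = -77*(-14 + 13) = -77*(-1) = 77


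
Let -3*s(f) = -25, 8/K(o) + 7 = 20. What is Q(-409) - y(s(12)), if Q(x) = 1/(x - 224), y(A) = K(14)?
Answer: -5077/8229 ≈ -0.61696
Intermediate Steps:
K(o) = 8/13 (K(o) = 8/(-7 + 20) = 8/13)
s(f) = 25/3 (s(f) = -⅓*(-25) = 25/3)
y(A) = 8/13
Q(x) = 1/(-224 + x)
Q(-409) - y(s(12)) = 1/(-224 - 409) - 1*8/13 = 1/(-633) - 8/13 = -1/633 - 8/13 = -5077/8229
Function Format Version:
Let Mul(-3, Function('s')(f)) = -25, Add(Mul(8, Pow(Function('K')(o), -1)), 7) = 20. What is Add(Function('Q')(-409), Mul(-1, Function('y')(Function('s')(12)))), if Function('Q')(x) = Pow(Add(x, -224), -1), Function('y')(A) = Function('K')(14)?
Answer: Rational(-5077, 8229) ≈ -0.61696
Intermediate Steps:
Function('K')(o) = Rational(8, 13) (Function('K')(o) = Mul(8, Pow(Add(-7, 20), -1)) = Mul(8, Pow(13, -1)) = Mul(8, Rational(1, 13)) = Rational(8, 13))
Function('s')(f) = Rational(25, 3) (Function('s')(f) = Mul(Rational(-1, 3), -25) = Rational(25, 3))
Function('y')(A) = Rational(8, 13)
Function('Q')(x) = Pow(Add(-224, x), -1)
Add(Function('Q')(-409), Mul(-1, Function('y')(Function('s')(12)))) = Add(Pow(Add(-224, -409), -1), Mul(-1, Rational(8, 13))) = Add(Pow(-633, -1), Rational(-8, 13)) = Add(Rational(-1, 633), Rational(-8, 13)) = Rational(-5077, 8229)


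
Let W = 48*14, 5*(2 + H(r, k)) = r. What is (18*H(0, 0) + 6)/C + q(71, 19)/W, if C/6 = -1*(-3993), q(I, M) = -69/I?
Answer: -171359/63504672 ≈ -0.0026984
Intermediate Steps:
H(r, k) = -2 + r/5
W = 672
C = 23958 (C = 6*(-1*(-3993)) = 6*3993 = 23958)
(18*H(0, 0) + 6)/C + q(71, 19)/W = (18*(-2 + (⅕)*0) + 6)/23958 - 69/71/672 = (18*(-2 + 0) + 6)*(1/23958) - 69*1/71*(1/672) = (18*(-2) + 6)*(1/23958) - 69/71*1/672 = (-36 + 6)*(1/23958) - 23/15904 = -30*1/23958 - 23/15904 = -5/3993 - 23/15904 = -171359/63504672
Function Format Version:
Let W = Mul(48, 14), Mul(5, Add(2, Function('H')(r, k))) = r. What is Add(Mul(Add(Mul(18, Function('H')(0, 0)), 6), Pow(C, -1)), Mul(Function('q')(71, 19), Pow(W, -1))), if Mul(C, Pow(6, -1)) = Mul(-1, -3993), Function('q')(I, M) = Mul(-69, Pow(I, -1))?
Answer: Rational(-171359, 63504672) ≈ -0.0026984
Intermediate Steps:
Function('H')(r, k) = Add(-2, Mul(Rational(1, 5), r))
W = 672
C = 23958 (C = Mul(6, Mul(-1, -3993)) = Mul(6, 3993) = 23958)
Add(Mul(Add(Mul(18, Function('H')(0, 0)), 6), Pow(C, -1)), Mul(Function('q')(71, 19), Pow(W, -1))) = Add(Mul(Add(Mul(18, Add(-2, Mul(Rational(1, 5), 0))), 6), Pow(23958, -1)), Mul(Mul(-69, Pow(71, -1)), Pow(672, -1))) = Add(Mul(Add(Mul(18, Add(-2, 0)), 6), Rational(1, 23958)), Mul(Mul(-69, Rational(1, 71)), Rational(1, 672))) = Add(Mul(Add(Mul(18, -2), 6), Rational(1, 23958)), Mul(Rational(-69, 71), Rational(1, 672))) = Add(Mul(Add(-36, 6), Rational(1, 23958)), Rational(-23, 15904)) = Add(Mul(-30, Rational(1, 23958)), Rational(-23, 15904)) = Add(Rational(-5, 3993), Rational(-23, 15904)) = Rational(-171359, 63504672)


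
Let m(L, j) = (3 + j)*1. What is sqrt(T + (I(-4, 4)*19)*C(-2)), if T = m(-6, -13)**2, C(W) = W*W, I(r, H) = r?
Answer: 2*I*sqrt(51) ≈ 14.283*I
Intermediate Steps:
m(L, j) = 3 + j
C(W) = W**2
T = 100 (T = (3 - 13)**2 = (-10)**2 = 100)
sqrt(T + (I(-4, 4)*19)*C(-2)) = sqrt(100 - 4*19*(-2)**2) = sqrt(100 - 76*4) = sqrt(100 - 304) = sqrt(-204) = 2*I*sqrt(51)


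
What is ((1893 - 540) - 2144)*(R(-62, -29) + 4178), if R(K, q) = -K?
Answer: -3353840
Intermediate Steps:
((1893 - 540) - 2144)*(R(-62, -29) + 4178) = ((1893 - 540) - 2144)*(-1*(-62) + 4178) = (1353 - 2144)*(62 + 4178) = -791*4240 = -3353840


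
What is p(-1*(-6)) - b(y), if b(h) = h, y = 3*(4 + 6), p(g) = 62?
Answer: 32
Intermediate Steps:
y = 30 (y = 3*10 = 30)
p(-1*(-6)) - b(y) = 62 - 1*30 = 62 - 30 = 32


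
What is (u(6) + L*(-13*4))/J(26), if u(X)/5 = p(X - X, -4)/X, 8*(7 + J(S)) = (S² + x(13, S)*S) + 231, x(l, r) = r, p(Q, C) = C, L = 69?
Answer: -86192/4581 ≈ -18.815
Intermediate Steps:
J(S) = 175/8 + S²/4 (J(S) = -7 + ((S² + S*S) + 231)/8 = -7 + ((S² + S²) + 231)/8 = -7 + (2*S² + 231)/8 = -7 + (231 + 2*S²)/8 = -7 + (231/8 + S²/4) = 175/8 + S²/4)
u(X) = -20/X (u(X) = 5*(-4/X) = -20/X)
(u(6) + L*(-13*4))/J(26) = (-20/6 + 69*(-13*4))/(175/8 + (¼)*26²) = (-20*⅙ + 69*(-52))/(175/8 + (¼)*676) = (-10/3 - 3588)/(175/8 + 169) = -10774/(3*1527/8) = -10774/3*8/1527 = -86192/4581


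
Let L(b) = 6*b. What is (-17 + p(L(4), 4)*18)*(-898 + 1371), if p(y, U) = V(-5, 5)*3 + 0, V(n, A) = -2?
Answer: -59125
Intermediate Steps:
p(y, U) = -6 (p(y, U) = -2*3 + 0 = -6 + 0 = -6)
(-17 + p(L(4), 4)*18)*(-898 + 1371) = (-17 - 6*18)*(-898 + 1371) = (-17 - 108)*473 = -125*473 = -59125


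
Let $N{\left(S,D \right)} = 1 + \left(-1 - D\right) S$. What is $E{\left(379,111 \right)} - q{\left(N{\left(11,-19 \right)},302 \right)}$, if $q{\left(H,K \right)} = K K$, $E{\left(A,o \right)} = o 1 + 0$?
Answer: $-91093$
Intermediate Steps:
$N{\left(S,D \right)} = 1 + S \left(-1 - D\right)$
$E{\left(A,o \right)} = o$ ($E{\left(A,o \right)} = o + 0 = o$)
$q{\left(H,K \right)} = K^{2}$
$E{\left(379,111 \right)} - q{\left(N{\left(11,-19 \right)},302 \right)} = 111 - 302^{2} = 111 - 91204 = -91093$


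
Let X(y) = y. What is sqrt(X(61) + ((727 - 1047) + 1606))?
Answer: sqrt(1347) ≈ 36.701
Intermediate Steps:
sqrt(X(61) + ((727 - 1047) + 1606)) = sqrt(61 + ((727 - 1047) + 1606)) = sqrt(61 + (-320 + 1606)) = sqrt(61 + 1286) = sqrt(1347)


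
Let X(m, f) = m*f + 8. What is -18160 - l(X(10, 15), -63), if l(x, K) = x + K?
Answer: -18255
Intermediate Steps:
X(m, f) = 8 + f*m (X(m, f) = f*m + 8 = 8 + f*m)
l(x, K) = K + x
-18160 - l(X(10, 15), -63) = -18160 - (-63 + (8 + 15*10)) = -18160 - (-63 + (8 + 150)) = -18160 - (-63 + 158) = -18160 - 1*95 = -18160 - 95 = -18255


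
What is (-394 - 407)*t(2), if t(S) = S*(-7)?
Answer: 11214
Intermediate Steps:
t(S) = -7*S
(-394 - 407)*t(2) = (-394 - 407)*(-7*2) = -801*(-14) = 11214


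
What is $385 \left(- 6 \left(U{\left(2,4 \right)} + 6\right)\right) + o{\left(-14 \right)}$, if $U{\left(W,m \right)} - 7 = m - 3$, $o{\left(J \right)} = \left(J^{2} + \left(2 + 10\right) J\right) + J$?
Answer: $-32326$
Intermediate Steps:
$o{\left(J \right)} = J^{2} + 13 J$ ($o{\left(J \right)} = \left(J^{2} + 12 J\right) + J = J^{2} + 13 J$)
$U{\left(W,m \right)} = 4 + m$ ($U{\left(W,m \right)} = 7 + \left(m - 3\right) = 7 + \left(-3 + m\right) = 4 + m$)
$385 \left(- 6 \left(U{\left(2,4 \right)} + 6\right)\right) + o{\left(-14 \right)} = 385 \left(- 6 \left(\left(4 + 4\right) + 6\right)\right) - 14 \left(13 - 14\right) = 385 \left(- 6 \left(8 + 6\right)\right) - -14 = 385 \left(\left(-6\right) 14\right) + 14 = 385 \left(-84\right) + 14 = -32340 + 14 = -32326$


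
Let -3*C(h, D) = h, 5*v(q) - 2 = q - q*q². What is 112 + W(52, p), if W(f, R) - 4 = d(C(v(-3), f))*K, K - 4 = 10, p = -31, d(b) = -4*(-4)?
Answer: 340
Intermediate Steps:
v(q) = ⅖ - q³/5 + q/5 (v(q) = ⅖ + (q - q*q²)/5 = ⅖ + (q - q³)/5 = ⅖ + (-q³/5 + q/5) = ⅖ - q³/5 + q/5)
C(h, D) = -h/3
d(b) = 16
K = 14 (K = 4 + 10 = 14)
W(f, R) = 228 (W(f, R) = 4 + 16*14 = 4 + 224 = 228)
112 + W(52, p) = 112 + 228 = 340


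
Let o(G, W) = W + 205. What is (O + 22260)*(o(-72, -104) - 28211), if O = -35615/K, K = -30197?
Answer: -18896127671850/30197 ≈ -6.2576e+8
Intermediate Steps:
O = 35615/30197 (O = -35615/(-30197) = -35615*(-1/30197) = 35615/30197 ≈ 1.1794)
o(G, W) = 205 + W
(O + 22260)*(o(-72, -104) - 28211) = (35615/30197 + 22260)*((205 - 104) - 28211) = 672220835*(101 - 28211)/30197 = (672220835/30197)*(-28110) = -18896127671850/30197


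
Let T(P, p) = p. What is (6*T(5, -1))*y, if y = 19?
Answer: -114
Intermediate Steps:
(6*T(5, -1))*y = (6*(-1))*19 = -6*19 = -114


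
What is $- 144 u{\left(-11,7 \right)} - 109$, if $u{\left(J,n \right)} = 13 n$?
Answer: $-13213$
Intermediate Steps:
$- 144 u{\left(-11,7 \right)} - 109 = - 144 \cdot 13 \cdot 7 - 109 = \left(-144\right) 91 - 109 = -13104 - 109 = -13213$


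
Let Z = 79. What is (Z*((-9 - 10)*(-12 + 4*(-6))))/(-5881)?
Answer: -54036/5881 ≈ -9.1882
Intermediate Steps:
(Z*((-9 - 10)*(-12 + 4*(-6))))/(-5881) = (79*((-9 - 10)*(-12 + 4*(-6))))/(-5881) = (79*(-19*(-12 - 24)))*(-1/5881) = (79*(-19*(-36)))*(-1/5881) = (79*684)*(-1/5881) = 54036*(-1/5881) = -54036/5881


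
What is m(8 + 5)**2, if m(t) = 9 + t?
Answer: 484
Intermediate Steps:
m(8 + 5)**2 = (9 + (8 + 5))**2 = (9 + 13)**2 = 22**2 = 484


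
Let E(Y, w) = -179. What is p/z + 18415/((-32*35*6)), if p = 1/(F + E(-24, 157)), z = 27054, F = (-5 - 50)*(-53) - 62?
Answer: -453124223/165354048 ≈ -2.7403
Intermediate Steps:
F = 2853 (F = -55*(-53) - 62 = 2915 - 62 = 2853)
p = 1/2674 (p = 1/(2853 - 179) = 1/2674 ≈ 0.00037397)
p/z + 18415/((-32*35*6)) = (1/2674)/27054 + 18415/((-32*35*6)) = (1/2674)*(1/27054) + 18415/((-1120*6)) = 1/72342396 + 18415/(-6720) = 1/72342396 + 18415*(-1/6720) = 1/72342396 - 3683/1344 = -453124223/165354048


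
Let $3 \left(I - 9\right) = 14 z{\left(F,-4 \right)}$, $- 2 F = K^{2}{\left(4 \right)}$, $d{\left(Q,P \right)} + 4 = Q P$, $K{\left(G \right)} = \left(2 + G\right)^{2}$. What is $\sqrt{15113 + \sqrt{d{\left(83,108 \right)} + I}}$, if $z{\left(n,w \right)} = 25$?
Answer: $\frac{\sqrt{136017 + 3 \sqrt{81771}}}{3} \approx 123.32$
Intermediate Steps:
$d{\left(Q,P \right)} = -4 + P Q$ ($d{\left(Q,P \right)} = -4 + Q P = -4 + P Q$)
$F = -648$ ($F = - \frac{\left(\left(2 + 4\right)^{2}\right)^{2}}{2} = - \frac{\left(6^{2}\right)^{2}}{2} = - \frac{36^{2}}{2} = \left(- \frac{1}{2}\right) 1296 = -648$)
$I = \frac{377}{3}$ ($I = 9 + \frac{14 \cdot 25}{3} = 9 + \frac{1}{3} \cdot 350 = 9 + \frac{350}{3} = \frac{377}{3} \approx 125.67$)
$\sqrt{15113 + \sqrt{d{\left(83,108 \right)} + I}} = \sqrt{15113 + \sqrt{\left(-4 + 108 \cdot 83\right) + \frac{377}{3}}} = \sqrt{15113 + \sqrt{\left(-4 + 8964\right) + \frac{377}{3}}} = \sqrt{15113 + \sqrt{8960 + \frac{377}{3}}} = \sqrt{15113 + \sqrt{\frac{27257}{3}}} = \sqrt{15113 + \frac{\sqrt{81771}}{3}}$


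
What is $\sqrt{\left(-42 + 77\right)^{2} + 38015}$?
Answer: $6 \sqrt{1090} \approx 198.09$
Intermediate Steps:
$\sqrt{\left(-42 + 77\right)^{2} + 38015} = \sqrt{35^{2} + 38015} = \sqrt{1225 + 38015} = \sqrt{39240} = 6 \sqrt{1090}$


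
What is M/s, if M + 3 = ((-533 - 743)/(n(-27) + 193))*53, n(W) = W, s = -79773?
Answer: 34063/6621159 ≈ 0.0051446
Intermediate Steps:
M = -34063/83 (M = -3 + ((-533 - 743)/(-27 + 193))*53 = -3 - 1276/166*53 = -3 - 1276*1/166*53 = -3 - 638/83*53 = -3 - 33814/83 = -34063/83 ≈ -410.40)
M/s = -34063/83/(-79773) = -34063/83*(-1/79773) = 34063/6621159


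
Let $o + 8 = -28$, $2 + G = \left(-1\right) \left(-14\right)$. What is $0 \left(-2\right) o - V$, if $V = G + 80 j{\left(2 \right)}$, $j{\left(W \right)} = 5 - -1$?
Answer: $-492$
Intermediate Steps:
$j{\left(W \right)} = 6$ ($j{\left(W \right)} = 5 + 1 = 6$)
$G = 12$ ($G = -2 - -14 = -2 + 14 = 12$)
$o = -36$ ($o = -8 - 28 = -36$)
$V = 492$ ($V = 12 + 80 \cdot 6 = 12 + 480 = 492$)
$0 \left(-2\right) o - V = 0 \left(-2\right) \left(-36\right) - 492 = 0 \left(-36\right) - 492 = 0 - 492 = -492$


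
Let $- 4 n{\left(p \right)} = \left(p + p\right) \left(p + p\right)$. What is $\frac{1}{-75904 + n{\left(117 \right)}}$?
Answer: $- \frac{1}{89593} \approx -1.1162 \cdot 10^{-5}$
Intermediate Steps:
$n{\left(p \right)} = - p^{2}$ ($n{\left(p \right)} = - \frac{\left(p + p\right) \left(p + p\right)}{4} = - \frac{2 p 2 p}{4} = - \frac{4 p^{2}}{4} = - p^{2}$)
$\frac{1}{-75904 + n{\left(117 \right)}} = \frac{1}{-75904 - 117^{2}} = \frac{1}{-75904 - 13689} = \frac{1}{-89593} = - \frac{1}{89593}$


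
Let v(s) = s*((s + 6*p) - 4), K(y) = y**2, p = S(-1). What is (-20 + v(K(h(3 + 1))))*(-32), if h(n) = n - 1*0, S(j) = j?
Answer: -2432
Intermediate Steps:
p = -1
h(n) = n (h(n) = n + 0 = n)
v(s) = s*(-10 + s) (v(s) = s*((s + 6*(-1)) - 4) = s*((s - 6) - 4) = s*((-6 + s) - 4) = s*(-10 + s))
(-20 + v(K(h(3 + 1))))*(-32) = (-20 + (3 + 1)**2*(-10 + (3 + 1)**2))*(-32) = (-20 + 4**2*(-10 + 4**2))*(-32) = (-20 + 16*(-10 + 16))*(-32) = (-20 + 16*6)*(-32) = (-20 + 96)*(-32) = 76*(-32) = -2432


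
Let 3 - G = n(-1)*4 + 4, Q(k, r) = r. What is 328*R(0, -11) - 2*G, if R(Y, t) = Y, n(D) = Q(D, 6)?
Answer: 50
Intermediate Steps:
n(D) = 6
G = -25 (G = 3 - (6*4 + 4) = 3 - (24 + 4) = 3 - 1*28 = 3 - 28 = -25)
328*R(0, -11) - 2*G = 328*0 - 2*(-25) = 0 + 50 = 50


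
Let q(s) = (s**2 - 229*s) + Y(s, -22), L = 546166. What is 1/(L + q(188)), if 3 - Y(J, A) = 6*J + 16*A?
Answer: 1/537685 ≈ 1.8598e-6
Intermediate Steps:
Y(J, A) = 3 - 16*A - 6*J (Y(J, A) = 3 - (6*J + 16*A) = 3 + (-16*A - 6*J) = 3 - 16*A - 6*J)
q(s) = 355 + s**2 - 235*s (q(s) = (s**2 - 229*s) + (3 - 16*(-22) - 6*s) = (s**2 - 229*s) + (3 + 352 - 6*s) = (s**2 - 229*s) + (355 - 6*s) = 355 + s**2 - 235*s)
1/(L + q(188)) = 1/(546166 + (355 + 188**2 - 235*188)) = 1/(546166 + (355 + 35344 - 44180)) = 1/(546166 - 8481) = 1/537685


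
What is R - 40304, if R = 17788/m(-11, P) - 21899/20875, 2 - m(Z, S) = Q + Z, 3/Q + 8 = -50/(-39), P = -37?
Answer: -2866852089177/73542625 ≈ -38982.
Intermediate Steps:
Q = -117/262 (Q = 3/(-8 - 50/(-39)) = 3/(-8 - 50*(-1/39)) = 3/(-8 + 50/39) = 3/(-262/39) = 3*(-39/262) = -117/262 ≈ -0.44656)
m(Z, S) = 641/262 - Z (m(Z, S) = 2 - (-117/262 + Z) = 2 + (117/262 - Z) = 641/262 - Z)
R = 97209868823/73542625 (R = 17788/(641/262 - 1*(-11)) - 21899/20875 = 17788/(641/262 + 11) - 21899*1/20875 = 17788/(3523/262) - 21899/20875 = 17788*(262/3523) - 21899/20875 = 4660456/3523 - 21899/20875 = 97209868823/73542625 ≈ 1321.8)
R - 40304 = 97209868823/73542625 - 40304 = -2866852089177/73542625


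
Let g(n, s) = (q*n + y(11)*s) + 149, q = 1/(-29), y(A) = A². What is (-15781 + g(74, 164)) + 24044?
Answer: 819350/29 ≈ 28253.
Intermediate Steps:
q = -1/29 ≈ -0.034483
g(n, s) = 149 + 121*s - n/29 (g(n, s) = (-n/29 + 11²*s) + 149 = (-n/29 + 121*s) + 149 = (121*s - n/29) + 149 = 149 + 121*s - n/29)
(-15781 + g(74, 164)) + 24044 = (-15781 + (149 + 121*164 - 1/29*74)) + 24044 = (-15781 + (149 + 19844 - 74/29)) + 24044 = (-15781 + 579723/29) + 24044 = 122074/29 + 24044 = 819350/29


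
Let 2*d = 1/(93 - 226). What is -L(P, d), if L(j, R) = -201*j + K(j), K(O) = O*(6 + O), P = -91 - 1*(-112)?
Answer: 3654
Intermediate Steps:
P = 21 (P = -91 + 112 = 21)
d = -1/266 (d = 1/(2*(93 - 226)) = (½)/(-133) = (½)*(-1/133) = -1/266 ≈ -0.0037594)
L(j, R) = -201*j + j*(6 + j)
-L(P, d) = -21*(-195 + 21) = -21*(-174) = -1*(-3654) = 3654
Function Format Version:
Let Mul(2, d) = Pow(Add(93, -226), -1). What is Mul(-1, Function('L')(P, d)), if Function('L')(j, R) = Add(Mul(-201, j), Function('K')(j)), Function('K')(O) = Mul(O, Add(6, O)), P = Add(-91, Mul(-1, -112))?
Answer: 3654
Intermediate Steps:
P = 21 (P = Add(-91, 112) = 21)
d = Rational(-1, 266) (d = Mul(Rational(1, 2), Pow(Add(93, -226), -1)) = Mul(Rational(1, 2), Pow(-133, -1)) = Mul(Rational(1, 2), Rational(-1, 133)) = Rational(-1, 266) ≈ -0.0037594)
Function('L')(j, R) = Add(Mul(-201, j), Mul(j, Add(6, j)))
Mul(-1, Function('L')(P, d)) = Mul(-1, Mul(21, Add(-195, 21))) = Mul(-1, Mul(21, -174)) = Mul(-1, -3654) = 3654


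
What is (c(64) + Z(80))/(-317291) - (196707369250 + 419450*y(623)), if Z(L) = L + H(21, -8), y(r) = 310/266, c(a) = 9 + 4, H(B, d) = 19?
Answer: -8301013188856389896/42199703 ≈ -1.9671e+11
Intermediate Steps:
c(a) = 13
y(r) = 155/133 (y(r) = 310*(1/266) = 155/133)
Z(L) = 19 + L (Z(L) = L + 19 = 19 + L)
(c(64) + Z(80))/(-317291) - (196707369250 + 419450*y(623)) = (13 + (19 + 80))/(-317291) - 419450/(1/(155/133 + 468965)) = (13 + 99)*(-1/317291) - 419450/(1/(62372500/133)) = 112*(-1/317291) - 419450/133/62372500 = -112/317291 - 419450*62372500/133 = -112/317291 - 26162145125000/133 = -8301013188856389896/42199703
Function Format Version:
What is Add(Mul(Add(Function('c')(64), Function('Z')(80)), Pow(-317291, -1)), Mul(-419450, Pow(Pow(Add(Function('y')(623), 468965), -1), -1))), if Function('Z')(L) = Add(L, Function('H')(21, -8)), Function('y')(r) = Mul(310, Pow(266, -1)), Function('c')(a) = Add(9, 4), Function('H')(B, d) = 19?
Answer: Rational(-8301013188856389896, 42199703) ≈ -1.9671e+11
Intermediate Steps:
Function('c')(a) = 13
Function('y')(r) = Rational(155, 133) (Function('y')(r) = Mul(310, Rational(1, 266)) = Rational(155, 133))
Function('Z')(L) = Add(19, L) (Function('Z')(L) = Add(L, 19) = Add(19, L))
Add(Mul(Add(Function('c')(64), Function('Z')(80)), Pow(-317291, -1)), Mul(-419450, Pow(Pow(Add(Function('y')(623), 468965), -1), -1))) = Add(Mul(Add(13, Add(19, 80)), Pow(-317291, -1)), Mul(-419450, Pow(Pow(Add(Rational(155, 133), 468965), -1), -1))) = Add(Mul(Add(13, 99), Rational(-1, 317291)), Mul(-419450, Pow(Pow(Rational(62372500, 133), -1), -1))) = Add(Mul(112, Rational(-1, 317291)), Mul(-419450, Pow(Rational(133, 62372500), -1))) = Add(Rational(-112, 317291), Mul(-419450, Rational(62372500, 133))) = Add(Rational(-112, 317291), Rational(-26162145125000, 133)) = Rational(-8301013188856389896, 42199703)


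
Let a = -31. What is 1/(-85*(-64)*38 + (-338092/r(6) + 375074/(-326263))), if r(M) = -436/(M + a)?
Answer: 13843/2593248521 ≈ 5.3381e-6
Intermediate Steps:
r(M) = -436/(-31 + M) (r(M) = -436/(M - 31) = -436/(-31 + M))
1/(-85*(-64)*38 + (-338092/r(6) + 375074/(-326263))) = 1/(-85*(-64)*38 + (-338092/((-436/(-31 + 6))) + 375074/(-326263))) = 1/(5440*38 + (-338092/((-436/(-25))) + 375074*(-1/326263))) = 1/(206720 + (-338092/((-436*(-1/25))) - 146/127)) = 1/(206720 + (-338092/436/25 - 146/127)) = 1/(206720 + (-338092*25/436 - 146/127)) = 1/(206720 + (-2113075/109 - 146/127)) = 1/(206720 - 268376439/13843) = 1/(2593248521/13843) = 13843/2593248521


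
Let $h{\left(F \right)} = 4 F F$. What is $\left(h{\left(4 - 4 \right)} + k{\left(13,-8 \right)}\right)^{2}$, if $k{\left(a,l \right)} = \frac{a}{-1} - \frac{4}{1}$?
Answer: $289$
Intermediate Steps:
$h{\left(F \right)} = 4 F^{2}$
$k{\left(a,l \right)} = -4 - a$ ($k{\left(a,l \right)} = a \left(-1\right) - 4 = - a - 4 = -4 - a$)
$\left(h{\left(4 - 4 \right)} + k{\left(13,-8 \right)}\right)^{2} = \left(4 \left(4 - 4\right)^{2} - 17\right)^{2} = \left(4 \cdot 0^{2} - 17\right)^{2} = \left(4 \cdot 0 - 17\right)^{2} = \left(0 - 17\right)^{2} = \left(-17\right)^{2} = 289$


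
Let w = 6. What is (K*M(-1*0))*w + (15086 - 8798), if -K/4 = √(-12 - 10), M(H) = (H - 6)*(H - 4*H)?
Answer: 6288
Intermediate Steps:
M(H) = -3*H*(-6 + H) (M(H) = (-6 + H)*(-3*H) = -3*H*(-6 + H))
K = -4*I*√22 (K = -4*√(-12 - 10) = -4*I*√22 ≈ -18.762*I)
(K*M(-1*0))*w + (15086 - 8798) = ((-4*I*√22)*(3*(-1*0)*(6 - (-1)*0)))*6 + (15086 - 8798) = ((-4*I*√22)*(3*0*(6 - 1*0)))*6 + 6288 = ((-4*I*√22)*(3*0*(6 + 0)))*6 + 6288 = ((-4*I*√22)*(3*0*6))*6 + 6288 = (-4*I*√22*0)*6 + 6288 = 0*6 + 6288 = 0 + 6288 = 6288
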